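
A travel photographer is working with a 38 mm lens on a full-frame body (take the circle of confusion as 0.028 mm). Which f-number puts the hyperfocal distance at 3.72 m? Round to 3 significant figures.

Rearrange H = f²/(N·c) + f for N: N = f² / ((H − f)·c).
N = 38² / ((3720 − 38) × 0.028) = 1444 / 103.1 ≈ 14.

f/14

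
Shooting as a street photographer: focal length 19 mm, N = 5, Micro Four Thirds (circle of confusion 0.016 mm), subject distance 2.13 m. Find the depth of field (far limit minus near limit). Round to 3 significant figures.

Hyperfocal distance H = f²/(N·c) + f = 19²/(5 × 0.016) + 19 = 361/0.08 + 19 ≈ 4531.5 mm ≈ 4.532 m.
Near limit Dn = s·(H − f)/(H + s − 2f) = 2130 × (4531.5 − 19) / (4531.5 + 2130 − 2 × 19) = 2130 × 4512.5 / 6623.5 ≈ 1451.1 mm.
Far limit Df = s·(H − f)/(H − s) = 2130 × (4531.5 − 19) / (4531.5 − 2130) = 2130 × 4512.5 / 2401.5 ≈ 4002.3 mm.
Depth of field = Df − Dn = 4002.3 − 1451.1 ≈ 2551.2 mm ≈ 2.55 m.

2.55 m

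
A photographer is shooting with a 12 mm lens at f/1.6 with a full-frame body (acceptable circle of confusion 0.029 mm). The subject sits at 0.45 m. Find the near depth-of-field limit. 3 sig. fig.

394 mm

Hyperfocal distance H = f²/(N·c) + f = 12²/(1.6 × 0.029) + 12 = 144/0.0464 + 12 ≈ 3115.4 mm ≈ 3.115 m.
Near limit Dn = s·(H − f)/(H + s − 2f) = 450 × (3115.4 − 12) / (3115.4 + 450 − 2 × 12) = 450 × 3103.4 / 3541.4 ≈ 394.34 mm.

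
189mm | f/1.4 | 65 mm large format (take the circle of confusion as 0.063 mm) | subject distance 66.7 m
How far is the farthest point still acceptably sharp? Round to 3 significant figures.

79.8 m

Hyperfocal distance H = f²/(N·c) + f = 189²/(1.4 × 0.063) + 189 = 35721/0.0882 + 189 ≈ 405189.0 mm ≈ 405.2 m.
Far limit Df = s·(H − f)/(H − s) = 66700 × (405189.0 − 189) / (405189.0 − 66700) = 66700 × 405000.0 / 338489.0 ≈ 79806 mm ≈ 79.8 m.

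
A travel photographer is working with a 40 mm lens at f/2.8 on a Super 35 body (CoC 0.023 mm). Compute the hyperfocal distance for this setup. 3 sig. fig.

Hyperfocal distance H = f²/(N·c) + f = 40²/(2.8 × 0.023) + 40 = 1600/0.0644 + 40 ≈ 24884.7 mm ≈ 24.9 m.

24.9 m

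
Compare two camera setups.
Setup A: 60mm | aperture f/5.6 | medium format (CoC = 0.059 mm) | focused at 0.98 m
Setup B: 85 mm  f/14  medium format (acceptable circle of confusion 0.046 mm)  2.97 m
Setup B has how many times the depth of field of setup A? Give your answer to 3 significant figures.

9.81

Setup A: H = 60²/(5.6×0.059) + 60 ≈ 10955.9 mm; DoF = Df − Dn = 1070.38 − 903.70 ≈ 166.68 mm.
Setup B: H = 85²/(14×0.046) + 85 ≈ 11303.9 mm; DoF = Df − Dn = 3998.1 − 2362.5 ≈ 1635.6 mm.
Ratio = 1635.6 / 166.68 ≈ 9.81.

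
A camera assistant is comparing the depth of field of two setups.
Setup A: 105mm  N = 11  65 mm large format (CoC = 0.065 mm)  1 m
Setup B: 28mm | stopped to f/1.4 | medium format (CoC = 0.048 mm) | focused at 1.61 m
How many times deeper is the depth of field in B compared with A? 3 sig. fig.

Setup A: H = 105²/(11×0.065) + 105 ≈ 15524.6 mm; DoF = Df − Dn = 1061.62 − 945.14 ≈ 116.48 mm.
Setup B: H = 28²/(1.4×0.048) + 28 ≈ 11694.7 mm; DoF = Df − Dn = 1862.56 − 1417.75 ≈ 444.81 mm.
Ratio = 444.81 / 116.48 ≈ 3.82.

3.82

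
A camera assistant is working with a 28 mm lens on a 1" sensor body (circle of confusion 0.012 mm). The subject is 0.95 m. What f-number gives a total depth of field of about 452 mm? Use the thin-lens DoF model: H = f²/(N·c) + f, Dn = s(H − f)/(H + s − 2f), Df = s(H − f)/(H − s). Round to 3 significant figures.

f/16

Write h = H − f = f²/(N·c). The thin-lens limits are Dn = s·h/(h + (s−f)) and Df = s·h/(h − (s−f)), so DoF = Df − Dn = 2·s·(s−f)·h / (h² − (s−f)²).
That is a quadratic in h: DoF·h² − 2·s·(s−f)·h − DoF·(s−f)² = 0 ⇒ h = (s−f)·(s + √(s² + DoF²)) / DoF = 922 × (950 + √(950² + 452²)) / 452 = 922 × (950 + 1052.05) / 452 ≈ 4083.8 mm.
Then N = f²/(c·h) = 28² / (0.012 × 4083.8) = 784 / 49.006 ≈ 16.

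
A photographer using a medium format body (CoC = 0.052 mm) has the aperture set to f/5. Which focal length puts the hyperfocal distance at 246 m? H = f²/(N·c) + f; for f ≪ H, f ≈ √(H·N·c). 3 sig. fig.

253 mm

From H = f²/(N·c) + f, with f ≪ H: f ≈ √(H·N·c) = √(246000 × 5 × 0.052) = √63960 ≈ 252.9 mm.
The +f correction barely moves this — solving exactly, f² + N·c·f − N·c·H = 0 ⇒ f = (−N·c + √((N·c)² + 4·N·c·H))/2 = (−0.26 + √255840)/2 ≈ 252.77 mm, so f ≈ 253 mm.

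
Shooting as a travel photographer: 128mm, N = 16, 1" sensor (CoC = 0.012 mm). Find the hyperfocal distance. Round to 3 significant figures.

Hyperfocal distance H = f²/(N·c) + f = 128²/(16 × 0.012) + 128 = 16384/0.192 + 128 ≈ 85461.3 mm ≈ 85.5 m.

85.5 m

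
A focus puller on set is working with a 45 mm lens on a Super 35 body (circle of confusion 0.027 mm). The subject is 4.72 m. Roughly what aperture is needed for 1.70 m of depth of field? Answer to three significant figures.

Write h = H − f = f²/(N·c). The thin-lens limits are Dn = s·h/(h + (s−f)) and Df = s·h/(h − (s−f)), so DoF = Df − Dn = 2·s·(s−f)·h / (h² − (s−f)²).
That is a quadratic in h: DoF·h² − 2·s·(s−f)·h − DoF·(s−f)² = 0 ⇒ h = (s−f)·(s + √(s² + DoF²)) / DoF = 4675 × (4720 + √(4720² + 1700²)) / 1700 = 4675 × (4720 + 5016.81) / 1700 ≈ 26776 mm.
Then N = f²/(c·h) = 45² / (0.027 × 26776) = 2025 / 722.96 ≈ 2.80.

f/2.80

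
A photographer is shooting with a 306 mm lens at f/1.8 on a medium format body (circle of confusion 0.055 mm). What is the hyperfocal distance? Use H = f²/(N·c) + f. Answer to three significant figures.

Hyperfocal distance H = f²/(N·c) + f = 306²/(1.8 × 0.055) + 306 = 93636/0.099 + 306 ≈ 946124.2 mm ≈ 946 m.

946 m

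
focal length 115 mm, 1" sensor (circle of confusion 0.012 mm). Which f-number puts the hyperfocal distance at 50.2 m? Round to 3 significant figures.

f/22

Rearrange H = f²/(N·c) + f for N: N = f² / ((H − f)·c).
N = 115² / ((50200 − 115) × 0.012) = 13225 / 601.0 ≈ 22.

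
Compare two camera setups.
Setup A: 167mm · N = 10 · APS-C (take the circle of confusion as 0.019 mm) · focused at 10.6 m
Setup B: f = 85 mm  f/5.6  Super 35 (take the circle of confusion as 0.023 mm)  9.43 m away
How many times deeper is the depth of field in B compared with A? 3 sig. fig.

Setup A: H = 167²/(10×0.019) + 167 ≈ 146951.2 mm; DoF = Df − Dn = 11411.1 − 9896.6 ≈ 1514.5 mm.
Setup B: H = 85²/(5.6×0.023) + 85 ≈ 56179.7 mm; DoF = Df − Dn = 11315.0 − 8083.4 ≈ 3231.6 mm.
Ratio = 3231.6 / 1514.5 ≈ 2.13.

2.13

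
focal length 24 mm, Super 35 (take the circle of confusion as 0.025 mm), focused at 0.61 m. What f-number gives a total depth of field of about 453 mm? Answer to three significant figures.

f/13

Write h = H − f = f²/(N·c). The thin-lens limits are Dn = s·h/(h + (s−f)) and Df = s·h/(h − (s−f)), so DoF = Df − Dn = 2·s·(s−f)·h / (h² − (s−f)²).
That is a quadratic in h: DoF·h² − 2·s·(s−f)·h − DoF·(s−f)² = 0 ⇒ h = (s−f)·(s + √(s² + DoF²)) / DoF = 586 × (610 + √(610² + 453²)) / 453 = 586 × (610 + 759.809) / 453 ≈ 1772.0 mm.
Then N = f²/(c·h) = 24² / (0.025 × 1772.0) = 576 / 44.300 ≈ 13.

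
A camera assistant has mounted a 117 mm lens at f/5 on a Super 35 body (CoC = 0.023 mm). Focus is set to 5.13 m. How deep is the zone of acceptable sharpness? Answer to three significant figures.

Hyperfocal distance H = f²/(N·c) + f = 117²/(5 × 0.023) + 117 = 13689/0.115 + 117 ≈ 119151.8 mm ≈ 119.2 m.
Near limit Dn = s·(H − f)/(H + s − 2f) = 5130 × (119151.8 − 117) / (119151.8 + 5130 − 2 × 117) = 5130 × 119034.8 / 124047.8 ≈ 4922.69 mm.
Far limit Df = s·(H − f)/(H − s) = 5130 × (119151.8 − 117) / (119151.8 − 5130) = 5130 × 119034.8 / 114021.8 ≈ 5355.54 mm.
Depth of field = Df − Dn = 5355.54 − 4922.69 ≈ 432.85 mm.

433 mm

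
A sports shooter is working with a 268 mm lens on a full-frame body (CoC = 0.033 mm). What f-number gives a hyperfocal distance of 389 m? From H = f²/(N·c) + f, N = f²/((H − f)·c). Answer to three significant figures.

f/5.60

Rearrange H = f²/(N·c) + f for N: N = f² / ((H − f)·c).
N = 268² / ((389000 − 268) × 0.033) = 71824 / 12828 ≈ 5.60.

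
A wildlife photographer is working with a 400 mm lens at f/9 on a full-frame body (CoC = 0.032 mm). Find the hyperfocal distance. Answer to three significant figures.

Hyperfocal distance H = f²/(N·c) + f = 400²/(9 × 0.032) + 400 = 160000/0.288 + 400 ≈ 555955.6 mm ≈ 556 m.

556 m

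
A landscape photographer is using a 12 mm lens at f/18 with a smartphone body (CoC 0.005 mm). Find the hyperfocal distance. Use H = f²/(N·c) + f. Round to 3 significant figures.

Hyperfocal distance H = f²/(N·c) + f = 12²/(18 × 0.005) + 12 = 144/0.09 + 12 ≈ 1612.0 mm ≈ 1.61 m.

1.61 m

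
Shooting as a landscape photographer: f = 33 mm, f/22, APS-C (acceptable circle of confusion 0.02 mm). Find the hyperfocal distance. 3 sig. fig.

2.51 m

Hyperfocal distance H = f²/(N·c) + f = 33²/(22 × 0.02) + 33 = 1089/0.44 + 33 ≈ 2508.0 mm ≈ 2.51 m.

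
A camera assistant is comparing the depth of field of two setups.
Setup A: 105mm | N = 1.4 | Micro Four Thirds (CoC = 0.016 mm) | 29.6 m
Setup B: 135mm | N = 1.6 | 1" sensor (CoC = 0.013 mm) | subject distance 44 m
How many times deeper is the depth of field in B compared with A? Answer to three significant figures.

Setup A: H = 105²/(1.4×0.016) + 105 ≈ 492292.5 mm; DoF = Df − Dn = 31486.9 − 27926.5 ≈ 3560.4 mm.
Setup B: H = 135²/(1.6×0.013) + 135 ≈ 876336.9 mm; DoF = Df − Dn = 46318.8 − 41902.3 ≈ 4416.5 mm.
Ratio = 4416.5 / 3560.4 ≈ 1.24.

1.24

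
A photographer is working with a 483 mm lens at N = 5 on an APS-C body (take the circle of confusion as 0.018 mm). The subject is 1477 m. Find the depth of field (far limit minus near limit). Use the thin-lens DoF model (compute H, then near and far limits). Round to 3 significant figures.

Hyperfocal distance H = f²/(N·c) + f = 483²/(5 × 0.018) + 483 = 233289/0.09 + 483 ≈ 2592583.0 mm ≈ 2593 m.
Near limit Dn = s·(H − f)/(H + s − 2f) = 1477000 × (2592583.0 − 483) / (2592583.0 + 1477000 − 2 × 483) = 1477000 × 2592100.0 / 4068617.0 ≈ 940991 mm.
Far limit Df = s·(H − f)/(H − s) = 1477000 × (2592583.0 − 483) / (2592583.0 − 1477000) = 1477000 × 2592100.0 / 1115583.0 ≈ 3431866 mm.
Depth of field = Df − Dn = 3431866 − 940991 ≈ 2490875 mm ≈ 2490 m.

2490 m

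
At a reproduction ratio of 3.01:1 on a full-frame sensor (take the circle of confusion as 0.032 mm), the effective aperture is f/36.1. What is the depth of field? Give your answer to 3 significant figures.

0.255 mm

At magnification m, DoF ≈ 2·N_eff·c/m² = 2 × 36.1 × 0.032 / 3.01² = 2.31 / 9.06 ≈ 0.255 mm.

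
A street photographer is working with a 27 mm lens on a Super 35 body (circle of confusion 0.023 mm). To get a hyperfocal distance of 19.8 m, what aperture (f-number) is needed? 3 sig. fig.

f/1.60

Rearrange H = f²/(N·c) + f for N: N = f² / ((H − f)·c).
N = 27² / ((19800 − 27) × 0.023) = 729 / 454.8 ≈ 1.60.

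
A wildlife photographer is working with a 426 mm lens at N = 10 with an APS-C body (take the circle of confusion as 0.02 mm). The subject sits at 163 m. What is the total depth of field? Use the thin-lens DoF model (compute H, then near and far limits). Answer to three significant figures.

60.3 m

Hyperfocal distance H = f²/(N·c) + f = 426²/(10 × 0.02) + 426 = 181476/0.2 + 426 ≈ 907806.0 mm ≈ 907.8 m.
Near limit Dn = s·(H − f)/(H + s − 2f) = 163000 × (907806.0 − 426) / (907806.0 + 163000 − 2 × 426) = 163000 × 907380.0 / 1069954.0 ≈ 138233 mm.
Far limit Df = s·(H − f)/(H − s) = 163000 × (907806.0 − 426) / (907806.0 − 163000) = 163000 × 907380.0 / 744806.0 ≈ 198579 mm.
Depth of field = Df − Dn = 198579 − 138233 ≈ 60346 mm ≈ 60.3 m.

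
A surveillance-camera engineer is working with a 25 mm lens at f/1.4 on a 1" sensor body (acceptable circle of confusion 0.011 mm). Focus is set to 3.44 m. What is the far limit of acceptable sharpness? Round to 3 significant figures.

Hyperfocal distance H = f²/(N·c) + f = 25²/(1.4 × 0.011) + 25 = 625/0.0154 + 25 ≈ 40609.4 mm ≈ 40.61 m.
Far limit Df = s·(H − f)/(H − s) = 3440 × (40609.4 − 25) / (40609.4 − 3440) = 3440 × 40584.4 / 37169.4 ≈ 3756.1 mm ≈ 3.76 m.

3.76 m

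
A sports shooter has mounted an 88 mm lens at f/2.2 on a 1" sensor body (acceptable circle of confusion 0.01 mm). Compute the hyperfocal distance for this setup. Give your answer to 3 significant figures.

Hyperfocal distance H = f²/(N·c) + f = 88²/(2.2 × 0.01) + 88 = 7744/0.022 + 88 ≈ 352088.0 mm ≈ 352 m.

352 m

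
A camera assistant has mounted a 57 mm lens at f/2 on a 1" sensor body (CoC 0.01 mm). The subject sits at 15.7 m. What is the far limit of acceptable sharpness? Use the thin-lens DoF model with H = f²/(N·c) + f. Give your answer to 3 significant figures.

Hyperfocal distance H = f²/(N·c) + f = 57²/(2 × 0.01) + 57 = 3249/0.02 + 57 ≈ 162507.0 mm ≈ 162.5 m.
Far limit Df = s·(H − f)/(H − s) = 15700 × (162507.0 − 57) / (162507.0 − 15700) = 15700 × 162450.0 / 146807.0 ≈ 17373 mm ≈ 17.4 m.

17.4 m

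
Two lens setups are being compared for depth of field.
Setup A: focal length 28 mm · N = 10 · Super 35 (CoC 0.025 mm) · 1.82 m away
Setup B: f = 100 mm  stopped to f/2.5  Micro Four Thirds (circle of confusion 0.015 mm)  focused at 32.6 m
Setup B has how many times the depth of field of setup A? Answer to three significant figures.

Setup A: H = 28²/(10×0.025) + 28 ≈ 3164.0 mm; DoF = Df − Dn = 4246.7 − 1158.2 ≈ 3088.5 mm.
Setup B: H = 100²/(2.5×0.015) + 100 ≈ 266766.7 mm; DoF = Df − Dn = 37124.6 − 29058.5 ≈ 8066.1 mm.
Ratio = 8066.1 / 3088.5 ≈ 2.61.

2.61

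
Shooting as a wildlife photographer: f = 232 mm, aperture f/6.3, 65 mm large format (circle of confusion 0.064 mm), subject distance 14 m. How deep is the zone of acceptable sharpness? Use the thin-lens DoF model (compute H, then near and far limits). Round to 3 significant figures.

Hyperfocal distance H = f²/(N·c) + f = 232²/(6.3 × 0.064) + 232 = 53824/0.4032 + 232 ≈ 133724.1 mm ≈ 133.7 m.
Near limit Dn = s·(H − f)/(H + s − 2f) = 14000 × (133724.1 − 232) / (133724.1 + 14000 − 2 × 232) = 14000 × 133492.1 / 147260.1 ≈ 12691.1 mm.
Far limit Df = s·(H − f)/(H − s) = 14000 × (133724.1 − 232) / (133724.1 − 14000) = 14000 × 133492.1 / 119724.1 ≈ 15610.0 mm.
Depth of field = Df − Dn = 15610.0 − 12691.1 ≈ 2918.9 mm ≈ 2.92 m.

2.92 m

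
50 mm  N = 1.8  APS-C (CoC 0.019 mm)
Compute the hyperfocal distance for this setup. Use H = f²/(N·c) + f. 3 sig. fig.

Hyperfocal distance H = f²/(N·c) + f = 50²/(1.8 × 0.019) + 50 = 2500/0.0342 + 50 ≈ 73149.4 mm ≈ 73.1 m.

73.1 m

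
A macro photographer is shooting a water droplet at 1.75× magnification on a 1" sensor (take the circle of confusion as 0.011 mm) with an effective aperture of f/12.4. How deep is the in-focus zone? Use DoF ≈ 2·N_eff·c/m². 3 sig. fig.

0.0891 mm

At magnification m, DoF ≈ 2·N_eff·c/m² = 2 × 12.4 × 0.011 / 1.75² = 0.2728 / 3.062 ≈ 0.0891 mm.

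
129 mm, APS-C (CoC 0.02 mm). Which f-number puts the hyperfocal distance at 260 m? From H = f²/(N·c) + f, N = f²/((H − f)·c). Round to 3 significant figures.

f/3.20

Rearrange H = f²/(N·c) + f for N: N = f² / ((H − f)·c).
N = 129² / ((260000 − 129) × 0.02) = 16641 / 5197 ≈ 3.20.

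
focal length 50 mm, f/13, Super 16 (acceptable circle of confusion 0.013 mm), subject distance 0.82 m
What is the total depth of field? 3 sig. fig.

Hyperfocal distance H = f²/(N·c) + f = 50²/(13 × 0.013) + 50 = 2500/0.169 + 50 ≈ 14842.9 mm ≈ 14.84 m.
Near limit Dn = s·(H − f)/(H + s − 2f) = 820 × (14842.9 − 50) / (14842.9 + 820 − 2 × 50) = 820 × 14792.9 / 15562.9 ≈ 779.429 mm.
Far limit Df = s·(H − f)/(H − s) = 820 × (14842.9 − 50) / (14842.9 − 820) = 820 × 14792.9 / 14022.9 ≈ 865.026 mm.
Depth of field = Df − Dn = 865.026 − 779.429 ≈ 85.597 mm.

85.6 mm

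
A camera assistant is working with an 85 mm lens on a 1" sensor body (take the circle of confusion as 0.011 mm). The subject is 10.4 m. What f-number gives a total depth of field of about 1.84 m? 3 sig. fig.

f/5.59

Write h = H − f = f²/(N·c). The thin-lens limits are Dn = s·h/(h + (s−f)) and Df = s·h/(h − (s−f)), so DoF = Df − Dn = 2·s·(s−f)·h / (h² − (s−f)²).
That is a quadratic in h: DoF·h² − 2·s·(s−f)·h − DoF·(s−f)² = 0 ⇒ h = (s−f)·(s + √(s² + DoF²)) / DoF = 10315 × (10400 + √(10400² + 1840²)) / 1840 = 10315 × (10400 + 10561.5) / 1840 ≈ 117510 mm.
Then N = f²/(c·h) = 85² / (0.011 × 117510) = 7225 / 1292.6 ≈ 5.59.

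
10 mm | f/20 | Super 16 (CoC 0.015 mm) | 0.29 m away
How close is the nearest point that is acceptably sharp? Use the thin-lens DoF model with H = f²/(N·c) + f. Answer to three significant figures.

Hyperfocal distance H = f²/(N·c) + f = 10²/(20 × 0.015) + 10 = 100/0.3 + 10 ≈ 343.3 mm ≈ 0.343 m.
Near limit Dn = s·(H − f)/(H + s − 2f) = 290 × (343.3 − 10) / (343.3 + 290 − 2 × 10) = 290 × 333.3 / 613.3 ≈ 157.61 mm.

158 mm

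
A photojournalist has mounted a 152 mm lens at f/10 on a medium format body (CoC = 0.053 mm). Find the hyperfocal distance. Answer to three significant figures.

Hyperfocal distance H = f²/(N·c) + f = 152²/(10 × 0.053) + 152 = 23104/0.53 + 152 ≈ 43744.5 mm ≈ 43.7 m.

43.7 m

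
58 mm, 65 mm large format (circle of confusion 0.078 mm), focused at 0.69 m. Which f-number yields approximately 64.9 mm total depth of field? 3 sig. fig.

f/3.20

Write h = H − f = f²/(N·c). The thin-lens limits are Dn = s·h/(h + (s−f)) and Df = s·h/(h − (s−f)), so DoF = Df − Dn = 2·s·(s−f)·h / (h² − (s−f)²).
That is a quadratic in h: DoF·h² − 2·s·(s−f)·h − DoF·(s−f)² = 0 ⇒ h = (s−f)·(s + √(s² + DoF²)) / DoF = 632 × (690 + √(690² + 64.9²)) / 64.9 = 632 × (690 + 693.045) / 64.9 ≈ 13468 mm.
Then N = f²/(c·h) = 58² / (0.078 × 13468) = 3364 / 1050.5 ≈ 3.20.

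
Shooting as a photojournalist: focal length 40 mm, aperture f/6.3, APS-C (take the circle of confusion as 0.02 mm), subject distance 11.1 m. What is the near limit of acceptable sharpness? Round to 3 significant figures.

5.93 m

Hyperfocal distance H = f²/(N·c) + f = 40²/(6.3 × 0.02) + 40 = 1600/0.126 + 40 ≈ 12738.4 mm ≈ 12.74 m.
Near limit Dn = s·(H − f)/(H + s − 2f) = 11100 × (12738.4 − 40) / (12738.4 + 11100 − 2 × 40) = 11100 × 12698.4 / 23758.4 ≈ 5932.7 mm ≈ 5.93 m.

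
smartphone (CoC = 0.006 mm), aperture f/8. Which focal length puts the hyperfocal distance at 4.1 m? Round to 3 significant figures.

14.0 mm

From H = f²/(N·c) + f, with f ≪ H: f ≈ √(H·N·c) = √(4100 × 8 × 0.006) = √196.80 ≈ 14.03 mm.
The +f correction barely moves this — solving exactly, f² + N·c·f − N·c·H = 0 ⇒ f = (−N·c + √((N·c)² + 4·N·c·H))/2 = (−0.048 + √787.20)/2 ≈ 14.005 mm, so f ≈ 14.0 mm.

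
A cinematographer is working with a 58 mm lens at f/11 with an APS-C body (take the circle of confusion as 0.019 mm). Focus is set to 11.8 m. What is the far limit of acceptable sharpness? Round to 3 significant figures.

43.6 m

Hyperfocal distance H = f²/(N·c) + f = 58²/(11 × 0.019) + 58 = 3364/0.209 + 58 ≈ 16153.7 mm ≈ 16.15 m.
Far limit Df = s·(H − f)/(H − s) = 11800 × (16153.7 − 58) / (16153.7 − 11800) = 11800 × 16095.7 / 4353.7 ≈ 43625 mm ≈ 43.6 m.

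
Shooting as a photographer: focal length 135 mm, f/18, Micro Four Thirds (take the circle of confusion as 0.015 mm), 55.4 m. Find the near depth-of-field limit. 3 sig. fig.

Hyperfocal distance H = f²/(N·c) + f = 135²/(18 × 0.015) + 135 = 18225/0.27 + 135 ≈ 67635.0 mm ≈ 67.64 m.
Near limit Dn = s·(H − f)/(H + s − 2f) = 55400 × (67635.0 − 135) / (67635.0 + 55400 − 2 × 135) = 55400 × 67500.0 / 122765.0 ≈ 30461 mm ≈ 30.5 m.

30.5 m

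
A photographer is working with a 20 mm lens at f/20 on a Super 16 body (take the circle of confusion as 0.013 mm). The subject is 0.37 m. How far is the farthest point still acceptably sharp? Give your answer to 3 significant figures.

Hyperfocal distance H = f²/(N·c) + f = 20²/(20 × 0.013) + 20 = 400/0.26 + 20 ≈ 1558.5 mm ≈ 1.558 m.
Far limit Df = s·(H − f)/(H − s) = 370 × (1558.5 − 20) / (1558.5 − 370) = 370 × 1538.5 / 1188.5 ≈ 478.96 mm.

479 mm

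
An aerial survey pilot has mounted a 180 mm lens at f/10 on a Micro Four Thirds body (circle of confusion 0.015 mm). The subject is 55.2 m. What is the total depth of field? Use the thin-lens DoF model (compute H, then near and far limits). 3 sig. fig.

30.1 m

Hyperfocal distance H = f²/(N·c) + f = 180²/(10 × 0.015) + 180 = 32400/0.15 + 180 ≈ 216180.0 mm ≈ 216.2 m.
Near limit Dn = s·(H − f)/(H + s − 2f) = 55200 × (216180.0 − 180) / (216180.0 + 55200 − 2 × 180) = 55200 × 216000.0 / 271020.0 ≈ 43994 mm.
Far limit Df = s·(H − f)/(H − s) = 55200 × (216180.0 − 180) / (216180.0 − 55200) = 55200 × 216000.0 / 160980.0 ≈ 74066 mm.
Depth of field = Df − Dn = 74066 − 43994 ≈ 30072 mm ≈ 30.1 m.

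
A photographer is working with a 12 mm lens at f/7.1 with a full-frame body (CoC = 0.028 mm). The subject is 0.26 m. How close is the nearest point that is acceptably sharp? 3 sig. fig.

Hyperfocal distance H = f²/(N·c) + f = 12²/(7.1 × 0.028) + 12 = 144/0.1988 + 12 ≈ 736.3 mm ≈ 0.736 m.
Near limit Dn = s·(H − f)/(H + s − 2f) = 260 × (736.3 − 12) / (736.3 + 260 − 2 × 12) = 260 × 724.3 / 972.3 ≈ 193.69 mm.

194 mm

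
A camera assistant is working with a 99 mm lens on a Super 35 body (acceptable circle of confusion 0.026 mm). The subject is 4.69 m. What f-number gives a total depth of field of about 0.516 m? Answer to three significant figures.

f/4.50

Write h = H − f = f²/(N·c). The thin-lens limits are Dn = s·h/(h + (s−f)) and Df = s·h/(h − (s−f)), so DoF = Df − Dn = 2·s·(s−f)·h / (h² − (s−f)²).
That is a quadratic in h: DoF·h² − 2·s·(s−f)·h − DoF·(s−f)² = 0 ⇒ h = (s−f)·(s + √(s² + DoF²)) / DoF = 4591 × (4690 + √(4690² + 516²)) / 516 = 4591 × (4690 + 4718.30) / 516 ≈ 83708 mm.
Then N = f²/(c·h) = 99² / (0.026 × 83708) = 9801 / 2176.4 ≈ 4.50.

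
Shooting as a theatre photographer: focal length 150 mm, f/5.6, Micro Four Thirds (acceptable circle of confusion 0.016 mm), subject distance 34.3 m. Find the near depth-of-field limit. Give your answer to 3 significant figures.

30.2 m

Hyperfocal distance H = f²/(N·c) + f = 150²/(5.6 × 0.016) + 150 = 22500/0.0896 + 150 ≈ 251266.1 mm ≈ 251.3 m.
Near limit Dn = s·(H − f)/(H + s − 2f) = 34300 × (251266.1 − 150) / (251266.1 + 34300 − 2 × 150) = 34300 × 251116.1 / 285266.1 ≈ 30194 mm ≈ 30.2 m.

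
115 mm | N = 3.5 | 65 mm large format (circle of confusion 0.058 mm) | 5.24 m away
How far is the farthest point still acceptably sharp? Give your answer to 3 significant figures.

5.69 m

Hyperfocal distance H = f²/(N·c) + f = 115²/(3.5 × 0.058) + 115 = 13225/0.203 + 115 ≈ 65262.8 mm ≈ 65.26 m.
Far limit Df = s·(H − f)/(H − s) = 5240 × (65262.8 − 115) / (65262.8 − 5240) = 5240 × 65147.8 / 60022.8 ≈ 5687.4 mm ≈ 5.69 m.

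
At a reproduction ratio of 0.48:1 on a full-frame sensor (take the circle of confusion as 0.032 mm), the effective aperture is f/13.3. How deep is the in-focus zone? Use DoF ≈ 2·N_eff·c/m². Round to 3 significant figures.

At magnification m, DoF ≈ 2·N_eff·c/m² = 2 × 13.3 × 0.032 / 0.48² = 0.8512 / 0.2304 ≈ 3.69 mm.

3.69 mm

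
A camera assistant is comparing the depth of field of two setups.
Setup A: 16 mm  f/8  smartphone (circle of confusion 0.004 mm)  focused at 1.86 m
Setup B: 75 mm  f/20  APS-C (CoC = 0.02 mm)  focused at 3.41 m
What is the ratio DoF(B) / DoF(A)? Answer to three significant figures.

Setup A: H = 16²/(8×0.004) + 16 ≈ 8016.0 mm; DoF = Df − Dn = 2417.15 − 1511.58 ≈ 905.57 mm.
Setup B: H = 75²/(20×0.02) + 75 ≈ 14137.5 mm; DoF = Df − Dn = 4470.1 − 2756.3 ≈ 1713.8 mm.
Ratio = 1713.8 / 905.57 ≈ 1.89.

1.89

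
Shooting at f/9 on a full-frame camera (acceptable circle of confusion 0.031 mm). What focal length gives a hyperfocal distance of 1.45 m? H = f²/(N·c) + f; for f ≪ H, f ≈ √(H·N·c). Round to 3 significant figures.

From H = f²/(N·c) + f, with f ≪ H: f ≈ √(H·N·c) = √(1450 × 9 × 0.031) = √404.55 ≈ 20.11 mm.
Exact: f² + N·c·f − N·c·H = 0 ⇒ f = (−N·c + √((N·c)² + 4·N·c·H))/2 = (−0.279 + √1618.3)/2 ≈ 19.974 mm ≈ 20.0 mm.

20.0 mm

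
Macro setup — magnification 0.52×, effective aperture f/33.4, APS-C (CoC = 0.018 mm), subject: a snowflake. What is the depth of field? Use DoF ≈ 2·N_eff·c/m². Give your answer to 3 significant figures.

At magnification m, DoF ≈ 2·N_eff·c/m² = 2 × 33.4 × 0.018 / 0.52² = 1.202 / 0.2704 ≈ 4.45 mm.

4.45 mm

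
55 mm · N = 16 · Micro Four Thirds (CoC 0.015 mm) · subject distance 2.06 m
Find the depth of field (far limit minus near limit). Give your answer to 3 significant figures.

0.672 m

Hyperfocal distance H = f²/(N·c) + f = 55²/(16 × 0.015) + 55 = 3025/0.24 + 55 ≈ 12659.2 mm ≈ 12.66 m.
Near limit Dn = s·(H − f)/(H + s − 2f) = 2060 × (12659.2 − 55) / (12659.2 + 2060 − 2 × 55) = 2060 × 12604.2 / 14609.2 ≈ 1777.28 mm.
Far limit Df = s·(H − f)/(H − s) = 2060 × (12659.2 − 55) / (12659.2 − 2060) = 2060 × 12604.2 / 10599.2 ≈ 2449.68 mm.
Depth of field = Df − Dn = 2449.68 − 1777.28 ≈ 672.40 mm ≈ 0.672 m.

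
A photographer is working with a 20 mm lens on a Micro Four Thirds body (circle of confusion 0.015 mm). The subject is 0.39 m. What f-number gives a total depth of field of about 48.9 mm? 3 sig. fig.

f/4.50

Write h = H − f = f²/(N·c). The thin-lens limits are Dn = s·h/(h + (s−f)) and Df = s·h/(h − (s−f)), so DoF = Df − Dn = 2·s·(s−f)·h / (h² − (s−f)²).
That is a quadratic in h: DoF·h² − 2·s·(s−f)·h − DoF·(s−f)² = 0 ⇒ h = (s−f)·(s + √(s² + DoF²)) / DoF = 370 × (390 + √(390² + 48.9²)) / 48.9 = 370 × (390 + 393.054) / 48.9 ≈ 5924.9 mm.
Then N = f²/(c·h) = 20² / (0.015 × 5924.9) = 400 / 88.874 ≈ 4.50.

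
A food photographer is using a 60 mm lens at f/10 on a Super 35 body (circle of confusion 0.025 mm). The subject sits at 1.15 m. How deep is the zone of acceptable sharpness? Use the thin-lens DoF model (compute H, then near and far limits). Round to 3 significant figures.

Hyperfocal distance H = f²/(N·c) + f = 60²/(10 × 0.025) + 60 = 3600/0.25 + 60 ≈ 14460.0 mm ≈ 14.46 m.
Near limit Dn = s·(H − f)/(H + s − 2f) = 1150 × (14460.0 − 60) / (14460.0 + 1150 − 2 × 60) = 1150 × 14400.0 / 15490.0 ≈ 1069.08 mm.
Far limit Df = s·(H − f)/(H − s) = 1150 × (14460.0 − 60) / (14460.0 − 1150) = 1150 × 14400.0 / 13310.0 ≈ 1244.18 mm.
Depth of field = Df − Dn = 1244.18 − 1069.08 ≈ 175.10 mm.

175 mm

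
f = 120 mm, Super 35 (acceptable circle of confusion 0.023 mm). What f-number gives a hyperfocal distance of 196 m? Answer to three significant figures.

Rearrange H = f²/(N·c) + f for N: N = f² / ((H − f)·c).
N = 120² / ((196000 − 120) × 0.023) = 14400 / 4505 ≈ 3.20.

f/3.20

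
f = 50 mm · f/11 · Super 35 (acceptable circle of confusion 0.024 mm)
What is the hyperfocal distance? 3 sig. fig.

Hyperfocal distance H = f²/(N·c) + f = 50²/(11 × 0.024) + 50 = 2500/0.264 + 50 ≈ 9519.7 mm ≈ 9.52 m.

9.52 m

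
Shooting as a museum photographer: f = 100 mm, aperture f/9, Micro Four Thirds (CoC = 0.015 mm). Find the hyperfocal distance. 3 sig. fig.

74.2 m

Hyperfocal distance H = f²/(N·c) + f = 100²/(9 × 0.015) + 100 = 10000/0.135 + 100 ≈ 74174.1 mm ≈ 74.2 m.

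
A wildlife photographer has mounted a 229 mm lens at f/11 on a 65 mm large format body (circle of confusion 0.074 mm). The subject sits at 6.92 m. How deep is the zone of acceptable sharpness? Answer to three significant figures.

Hyperfocal distance H = f²/(N·c) + f = 229²/(11 × 0.074) + 229 = 52441/0.814 + 229 ≈ 64652.8 mm ≈ 64.65 m.
Near limit Dn = s·(H − f)/(H + s − 2f) = 6920 × (64652.8 − 229) / (64652.8 + 6920 − 2 × 229) = 6920 × 64423.8 / 71114.8 ≈ 6268.9 mm.
Far limit Df = s·(H − f)/(H − s) = 6920 × (64652.8 − 229) / (64652.8 − 6920) = 6920 × 64423.8 / 57732.8 ≈ 7722.0 mm.
Depth of field = Df − Dn = 7722.0 − 6268.9 ≈ 1453.1 mm ≈ 1.45 m.

1.45 m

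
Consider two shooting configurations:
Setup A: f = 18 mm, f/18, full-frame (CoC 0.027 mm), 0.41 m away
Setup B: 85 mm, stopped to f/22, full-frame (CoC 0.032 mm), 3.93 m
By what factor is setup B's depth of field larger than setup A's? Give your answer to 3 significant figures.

Setup A: H = 18²/(18×0.027) + 18 ≈ 684.7 mm; DoF = Df − Dn = 995.15 − 258.19 ≈ 736.96 mm.
Setup B: H = 85²/(22×0.032) + 85 ≈ 10347.8 mm; DoF = Df − Dn = 6284.5 − 2858.9 ≈ 3425.6 mm.
Ratio = 3425.6 / 736.96 ≈ 4.65.

4.65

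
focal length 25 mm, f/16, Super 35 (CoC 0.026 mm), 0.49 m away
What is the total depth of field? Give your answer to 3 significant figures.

335 mm

Hyperfocal distance H = f²/(N·c) + f = 25²/(16 × 0.026) + 25 = 625/0.416 + 25 ≈ 1527.4 mm ≈ 1.527 m.
Near limit Dn = s·(H − f)/(H + s − 2f) = 490 × (1527.4 − 25) / (1527.4 + 490 − 2 × 25) = 490 × 1502.4 / 1967.4 ≈ 374.19 mm.
Far limit Df = s·(H − f)/(H − s) = 490 × (1527.4 − 25) / (1527.4 − 490) = 490 × 1502.4 / 1037.4 ≈ 709.63 mm.
Depth of field = Df − Dn = 709.63 − 374.19 ≈ 335.44 mm.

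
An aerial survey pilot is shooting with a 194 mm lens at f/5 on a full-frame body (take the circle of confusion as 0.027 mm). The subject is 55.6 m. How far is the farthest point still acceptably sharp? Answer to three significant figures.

69.4 m

Hyperfocal distance H = f²/(N·c) + f = 194²/(5 × 0.027) + 194 = 37636/0.135 + 194 ≈ 278979.2 mm ≈ 279.0 m.
Far limit Df = s·(H − f)/(H − s) = 55600 × (278979.2 − 194) / (278979.2 − 55600) = 55600 × 278785.2 / 223379.2 ≈ 69391 mm ≈ 69.4 m.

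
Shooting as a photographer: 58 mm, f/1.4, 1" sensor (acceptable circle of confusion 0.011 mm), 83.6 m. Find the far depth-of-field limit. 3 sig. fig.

135 m

Hyperfocal distance H = f²/(N·c) + f = 58²/(1.4 × 0.011) + 58 = 3364/0.0154 + 58 ≈ 218499.6 mm ≈ 218.5 m.
Far limit Df = s·(H − f)/(H − s) = 83600 × (218499.6 − 58) / (218499.6 − 83600) = 83600 × 218441.6 / 134899.6 ≈ 135373 mm ≈ 135 m.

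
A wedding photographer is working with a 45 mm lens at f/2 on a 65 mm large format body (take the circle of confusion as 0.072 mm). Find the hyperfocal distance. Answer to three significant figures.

Hyperfocal distance H = f²/(N·c) + f = 45²/(2 × 0.072) + 45 = 2025/0.144 + 45 ≈ 14107.5 mm ≈ 14.1 m.

14.1 m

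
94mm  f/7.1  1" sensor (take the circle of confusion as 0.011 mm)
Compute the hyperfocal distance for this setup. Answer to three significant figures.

113 m

Hyperfocal distance H = f²/(N·c) + f = 94²/(7.1 × 0.011) + 94 = 8836/0.0781 + 94 ≈ 113231.0 mm ≈ 113 m.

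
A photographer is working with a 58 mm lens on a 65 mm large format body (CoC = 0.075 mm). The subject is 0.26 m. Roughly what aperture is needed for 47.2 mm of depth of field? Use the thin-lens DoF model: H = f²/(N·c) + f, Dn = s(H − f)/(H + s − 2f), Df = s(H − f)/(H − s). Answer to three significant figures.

f/20

Write h = H − f = f²/(N·c). The thin-lens limits are Dn = s·h/(h + (s−f)) and Df = s·h/(h − (s−f)), so DoF = Df − Dn = 2·s·(s−f)·h / (h² − (s−f)²).
That is a quadratic in h: DoF·h² − 2·s·(s−f)·h − DoF·(s−f)² = 0 ⇒ h = (s−f)·(s + √(s² + DoF²)) / DoF = 202 × (260 + √(260² + 47.2²)) / 47.2 = 202 × (260 + 264.250) / 47.2 ≈ 2243.6 mm.
Then N = f²/(c·h) = 58² / (0.075 × 2243.6) = 3364 / 168.27 ≈ 20.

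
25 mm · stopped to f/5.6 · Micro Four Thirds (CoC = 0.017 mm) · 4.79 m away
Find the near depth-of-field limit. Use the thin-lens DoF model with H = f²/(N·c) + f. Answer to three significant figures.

2.78 m

Hyperfocal distance H = f²/(N·c) + f = 25²/(5.6 × 0.017) + 25 = 625/0.0952 + 25 ≈ 6590.1 mm ≈ 6.590 m.
Near limit Dn = s·(H − f)/(H + s − 2f) = 4790 × (6590.1 − 25) / (6590.1 + 4790 − 2 × 25) = 4790 × 6565.1 / 11330.1 ≈ 2775.5 mm ≈ 2.78 m.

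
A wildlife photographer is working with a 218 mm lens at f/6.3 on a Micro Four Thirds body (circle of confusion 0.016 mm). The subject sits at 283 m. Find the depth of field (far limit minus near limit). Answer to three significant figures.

530 m

Hyperfocal distance H = f²/(N·c) + f = 218²/(6.3 × 0.016) + 218 = 47524/0.1008 + 218 ≈ 471686.3 mm ≈ 471.7 m.
Near limit Dn = s·(H − f)/(H + s − 2f) = 283000 × (471686.3 − 218) / (471686.3 + 283000 − 2 × 218) = 283000 × 471468.3 / 754250.3 ≈ 176898 mm.
Far limit Df = s·(H − f)/(H − s) = 283000 × (471686.3 − 218) / (471686.3 − 283000) = 283000 × 471468.3 / 188686.3 ≈ 707129 mm.
Depth of field = Df − Dn = 707129 − 176898 ≈ 530231 mm ≈ 530 m.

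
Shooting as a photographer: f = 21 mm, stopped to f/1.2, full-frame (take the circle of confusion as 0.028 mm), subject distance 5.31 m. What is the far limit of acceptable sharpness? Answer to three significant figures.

Hyperfocal distance H = f²/(N·c) + f = 21²/(1.2 × 0.028) + 21 = 441/0.0336 + 21 ≈ 13146.0 mm ≈ 13.15 m.
Far limit Df = s·(H − f)/(H − s) = 5310 × (13146.0 − 21) / (13146.0 − 5310) = 5310 × 13125.0 / 7836.0 ≈ 8894.0 mm ≈ 8.89 m.

8.89 m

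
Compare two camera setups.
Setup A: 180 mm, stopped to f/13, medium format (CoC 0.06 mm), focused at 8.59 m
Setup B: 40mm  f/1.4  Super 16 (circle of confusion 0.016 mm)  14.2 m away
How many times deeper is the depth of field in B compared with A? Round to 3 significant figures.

Setup A: H = 180²/(13×0.06) + 180 ≈ 41718.5 mm; DoF = Df − Dn = 10770.7 − 7143.7 ≈ 3627.0 mm.
Setup B: H = 40²/(1.4×0.016) + 40 ≈ 71468.6 mm; DoF = Df − Dn = 17711.0 − 11850.7 ≈ 5860.3 mm.
Ratio = 5860.3 / 3627.0 ≈ 1.62.

1.62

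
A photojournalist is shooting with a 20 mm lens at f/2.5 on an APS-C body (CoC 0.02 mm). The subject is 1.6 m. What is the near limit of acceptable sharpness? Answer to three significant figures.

1.34 m

Hyperfocal distance H = f²/(N·c) + f = 20²/(2.5 × 0.02) + 20 = 400/0.05 + 20 ≈ 8020.0 mm ≈ 8.020 m.
Near limit Dn = s·(H − f)/(H + s − 2f) = 1600 × (8020.0 − 20) / (8020.0 + 1600 − 2 × 20) = 1600 × 8000.0 / 9580.0 ≈ 1336.1 mm ≈ 1.34 m.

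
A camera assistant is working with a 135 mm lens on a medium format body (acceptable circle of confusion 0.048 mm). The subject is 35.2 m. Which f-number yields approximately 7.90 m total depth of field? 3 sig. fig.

f/1.20

Write h = H − f = f²/(N·c). The thin-lens limits are Dn = s·h/(h + (s−f)) and Df = s·h/(h − (s−f)), so DoF = Df − Dn = 2·s·(s−f)·h / (h² − (s−f)²).
That is a quadratic in h: DoF·h² − 2·s·(s−f)·h − DoF·(s−f)² = 0 ⇒ h = (s−f)·(s + √(s² + DoF²)) / DoF = 35065 × (35200 + √(35200² + 7900²)) / 7900 = 35065 × (35200 + 36075.6) / 7900 ≈ 316364 mm.
Then N = f²/(c·h) = 135² / (0.048 × 316364) = 18225 / 15185 ≈ 1.20.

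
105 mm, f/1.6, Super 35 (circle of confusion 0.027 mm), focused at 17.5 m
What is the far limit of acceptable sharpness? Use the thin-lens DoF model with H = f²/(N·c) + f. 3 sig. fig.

18.8 m

Hyperfocal distance H = f²/(N·c) + f = 105²/(1.6 × 0.027) + 105 = 11025/0.0432 + 105 ≈ 255313.3 mm ≈ 255.3 m.
Far limit Df = s·(H − f)/(H − s) = 17500 × (255313.3 − 105) / (255313.3 − 17500) = 17500 × 255208.3 / 237813.3 ≈ 18780 mm ≈ 18.8 m.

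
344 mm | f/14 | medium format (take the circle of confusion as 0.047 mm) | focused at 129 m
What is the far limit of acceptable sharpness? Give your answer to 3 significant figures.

Hyperfocal distance H = f²/(N·c) + f = 344²/(14 × 0.047) + 344 = 118336/0.658 + 344 ≈ 180185.9 mm ≈ 180.2 m.
Far limit Df = s·(H − f)/(H − s) = 129000 × (180185.9 − 344) / (180185.9 − 129000) = 129000 × 179841.9 / 51185.9 ≈ 453242 mm ≈ 453 m.

453 m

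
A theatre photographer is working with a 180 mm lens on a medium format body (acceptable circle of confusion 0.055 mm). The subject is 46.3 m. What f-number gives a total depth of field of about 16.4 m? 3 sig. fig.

f/2.20

Write h = H − f = f²/(N·c). The thin-lens limits are Dn = s·h/(h + (s−f)) and Df = s·h/(h − (s−f)), so DoF = Df − Dn = 2·s·(s−f)·h / (h² − (s−f)²).
That is a quadratic in h: DoF·h² − 2·s·(s−f)·h − DoF·(s−f)² = 0 ⇒ h = (s−f)·(s + √(s² + DoF²)) / DoF = 46120 × (46300 + √(46300² + 16400²)) / 16400 = 46120 × (46300 + 49118.7) / 16400 ≈ 268336 mm.
Then N = f²/(c·h) = 180² / (0.055 × 268336) = 32400 / 14758 ≈ 2.20.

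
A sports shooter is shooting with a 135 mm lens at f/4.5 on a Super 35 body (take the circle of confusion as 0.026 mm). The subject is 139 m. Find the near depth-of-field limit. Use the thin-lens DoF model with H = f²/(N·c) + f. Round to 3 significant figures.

Hyperfocal distance H = f²/(N·c) + f = 135²/(4.5 × 0.026) + 135 = 18225/0.117 + 135 ≈ 155904.2 mm ≈ 155.9 m.
Near limit Dn = s·(H − f)/(H + s − 2f) = 139000 × (155904.2 − 135) / (155904.2 + 139000 − 2 × 135) = 139000 × 155769.2 / 294634.2 ≈ 73487 mm ≈ 73.5 m.

73.5 m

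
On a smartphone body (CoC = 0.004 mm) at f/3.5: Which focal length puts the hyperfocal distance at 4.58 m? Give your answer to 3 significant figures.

8.00 mm

From H = f²/(N·c) + f, with f ≪ H: f ≈ √(H·N·c) = √(4580 × 3.5 × 0.004) = √64.120 ≈ 8.007 mm.
Exact: f² + N·c·f − N·c·H = 0 ⇒ f = (−N·c + √((N·c)² + 4·N·c·H))/2 = (−0.014 + √256.48)/2 ≈ 8.0005 mm ≈ 8.00 mm.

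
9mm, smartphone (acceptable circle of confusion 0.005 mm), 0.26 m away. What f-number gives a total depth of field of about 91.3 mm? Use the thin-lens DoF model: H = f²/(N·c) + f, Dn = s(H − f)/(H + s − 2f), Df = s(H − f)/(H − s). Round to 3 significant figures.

Write h = H − f = f²/(N·c). The thin-lens limits are Dn = s·h/(h + (s−f)) and Df = s·h/(h − (s−f)), so DoF = Df − Dn = 2·s·(s−f)·h / (h² − (s−f)²).
That is a quadratic in h: DoF·h² − 2·s·(s−f)·h − DoF·(s−f)² = 0 ⇒ h = (s−f)·(s + √(s² + DoF²)) / DoF = 251 × (260 + √(260² + 91.3²)) / 91.3 = 251 × (260 + 275.564) / 91.3 ≈ 1472.4 mm.
Then N = f²/(c·h) = 9² / (0.005 × 1472.4) = 81 / 7.3618 ≈ 11.

f/11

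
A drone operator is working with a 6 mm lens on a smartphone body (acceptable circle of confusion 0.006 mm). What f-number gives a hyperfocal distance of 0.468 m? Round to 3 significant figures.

Rearrange H = f²/(N·c) + f for N: N = f² / ((H − f)·c).
N = 6² / ((468 − 6) × 0.006) = 36 / 2.772 ≈ 13.

f/13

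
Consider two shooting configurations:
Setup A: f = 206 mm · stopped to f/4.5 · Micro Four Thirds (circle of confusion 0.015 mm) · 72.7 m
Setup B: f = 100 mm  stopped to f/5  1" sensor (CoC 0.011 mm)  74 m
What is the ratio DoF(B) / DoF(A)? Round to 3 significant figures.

Setup A: H = 206²/(4.5×0.015) + 206 ≈ 628887.5 mm; DoF = Df − Dn = 82176 − 65184 ≈ 16992 mm.
Setup B: H = 100²/(5×0.011) + 100 ≈ 181918.2 mm; DoF = Df − Dn = 124674 − 52615 ≈ 72059 mm.
Ratio = 72059 / 16992 ≈ 4.24.

4.24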